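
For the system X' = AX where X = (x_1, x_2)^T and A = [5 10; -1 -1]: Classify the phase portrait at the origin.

A = [[5,10],[-1,-1]]; det(A-λI) = λ^2 - 4λ + 5.
λ = 2 ± i: positive real part.

unstable spiral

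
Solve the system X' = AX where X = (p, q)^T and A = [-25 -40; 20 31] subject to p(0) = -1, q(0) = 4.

p(t) = -33e^(3t)sin(4t) - e^(3t)cos(4t), q(t) = 23e^(3t)sin(4t) + 4e^(3t)cos(4t)

Coefficient matrix A = [[-25, -40], [20, 31]].
Characteristic polynomial det(A - λI) = λ^2 - 6λ + 25 = 0.
Eigenvalues λ = 3 ± 4i (complex conjugate pair).
For λ=3+4i: an eigenvector is (1,-1) - i(3,-2) = (1 - 3i, -1 + 2i).
A real fundamental pair from Re and Im of e^((3+4i)t)v: X_1 = e^(3t)(cos(4t)·(1,-1) + sin(4t)·(3,-2)), X_2 = e^(3t)(sin(4t)·(1,-1) - cos(4t)·(3,-2)).
General solution: K_1X_1 + K_2X_2.
Applying p(0)=-1, q(0)=4 gives K_1=-10, K_2=-3.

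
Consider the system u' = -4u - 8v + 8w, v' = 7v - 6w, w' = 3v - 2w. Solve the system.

Coefficient matrix A = [[-4, -8, 8], [0, 7, -6], [0, 3, -2]].
det(A - λI) = 0 gives eigenvalues λ = -4, 1, 4.
For λ=-4: eigenvector (1,0,0).
For λ=1: eigenvector (0,-1,-1).
For λ=4: eigenvector (-1,2,1).
General solution: K_1e^(-4t)(1,0,0) + K_2e^(t)(0,-1,-1) + K_3e^(4t)(-1,2,1).

u(t) = K_1e^(-4t) - K_3e^(4t), v(t) = -K_2e^(t) + 2K_3e^(4t), w(t) = -K_2e^(t) + K_3e^(4t)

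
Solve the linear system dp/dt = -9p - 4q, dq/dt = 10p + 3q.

Coefficient matrix A = [[-9, -4], [10, 3]].
Characteristic polynomial det(A - λI) = λ^2 + 6λ + 13 = 0.
Eigenvalues λ = -3 ± 2i (complex conjugate pair).
For λ=-3+2i: an eigenvector is (-1,1) - i(1,-2) = (-1 - i, 1 + 2i).
A real fundamental pair from Re and Im of e^((-3+2i)t)v: X_1 = e^(-3t)(cos(2t)·(-1,1) + sin(2t)·(1,-2)), X_2 = e^(-3t)(sin(2t)·(-1,1) - cos(2t)·(1,-2)).
General solution: K_1X_1 + K_2X_2.

p(t) = K_1e^(-3t)sin(2t) - K_1e^(-3t)cos(2t) - K_2e^(-3t)sin(2t) - K_2e^(-3t)cos(2t), q(t) = -2K_1e^(-3t)sin(2t) + K_1e^(-3t)cos(2t) + K_2e^(-3t)sin(2t) + 2K_2e^(-3t)cos(2t)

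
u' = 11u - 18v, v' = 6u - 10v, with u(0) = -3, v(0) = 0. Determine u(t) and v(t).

u(t) = -12e^(2t) + 9e^(-t), v(t) = -6e^(2t) + 6e^(-t)

Coefficient matrix A = [[11, -18], [6, -10]].
Characteristic polynomial det(A - λI) = λ^2 - λ - 2 = 0.
Eigenvalues λ = 2, -1.
For λ=2: (A-λI) row 1 is [9, -18], so an eigenvector is (-2, -1).
For λ=-1: (A-λI) row 1 is [12, -18], so an eigenvector is (3, 2).
General solution: K_1e^(2t)(-2,-1) + K_2e^(-t)(3,2).
Applying u(0)=-3, v(0)=0 gives K_1=6, K_2=3.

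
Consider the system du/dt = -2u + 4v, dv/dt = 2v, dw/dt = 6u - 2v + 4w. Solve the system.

u(t) = K_1e^(2t) + K_2e^(-2t), v(t) = K_1e^(2t), w(t) = -2K_1e^(2t) - K_2e^(-2t) + K_3e^(4t)

Coefficient matrix A = [[-2, 4, 0], [0, 2, 0], [6, -2, 4]].
det(A - λI) = 0 gives eigenvalues λ = 2, -2, 4.
For λ=2: eigenvector (1,1,-2).
For λ=-2: eigenvector (1,0,-1).
For λ=4: eigenvector (0,0,1).
General solution: K_1e^(2t)(1,1,-2) + K_2e^(-2t)(1,0,-1) + K_3e^(4t)(0,0,1).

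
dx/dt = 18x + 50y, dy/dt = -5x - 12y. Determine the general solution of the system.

x(t) = 3C_1e^(3t)sin(5t) + C_1e^(3t)cos(5t) + C_2e^(3t)sin(5t) - 3C_2e^(3t)cos(5t), y(t) = -C_1e^(3t)sin(5t) + C_2e^(3t)cos(5t)

Coefficient matrix A = [[18, 50], [-5, -12]].
Characteristic polynomial det(A - λI) = λ^2 - 6λ + 34 = 0.
Eigenvalues λ = 3 ± 5i (complex conjugate pair).
For λ=3+5i: an eigenvector is (1,0) - i(3,-1) = (1 - 3i, 0 + i).
A real fundamental pair from Re and Im of e^((3+5i)t)v: X_1 = e^(3t)(cos(5t)·(1,0) + sin(5t)·(3,-1)), X_2 = e^(3t)(sin(5t)·(1,0) - cos(5t)·(3,-1)).
General solution: C_1X_1 + C_2X_2.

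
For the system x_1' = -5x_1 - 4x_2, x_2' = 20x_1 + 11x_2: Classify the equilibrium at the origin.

A = [[-5,-4],[20,11]]; det(A-λI) = λ^2 - 6λ + 25.
λ = 3 ± 4i: positive real part.

unstable spiral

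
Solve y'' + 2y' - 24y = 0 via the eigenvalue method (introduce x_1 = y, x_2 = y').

y(t) = c_1e^(-6t) + c_2e^(4t)

Let x_1 = y, x_2 = y'. Then x_1' = x_2 and x_2' = 24x_1 - 2x_2.
A = [[0,1],[24,-2]]; det(A-λI) = λ^2 + 2λ - 24.
Eigenvalues λ = -6, 4 with eigenvectors (1,-6), (1,4).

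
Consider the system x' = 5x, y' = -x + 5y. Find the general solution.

Coefficient matrix A = [[5, 0], [-1, 5]].
Characteristic polynomial det(A - λI) = λ^2 - 10λ + 25 = 0.
Single eigenvalue λ = 5 with algebraic multiplicity 2.
Eigenvector v = (0,1); generalized eigenvector w with (A-λI)w=v is (-1,0).
General solution: e^(5t)[C_1·v + C_2·(t·v + w)].

x(t) = -C_2e^(5t), y(t) = C_1e^(5t) + C_2te^(5t)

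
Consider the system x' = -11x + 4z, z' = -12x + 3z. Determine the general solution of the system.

Coefficient matrix A = [[-11, 4], [-12, 3]].
Characteristic polynomial det(A - λI) = λ^2 + 8λ + 15 = 0.
Eigenvalues λ = -5, -3.
For λ=-5: (A-λI) row 1 is [-6, 4], so an eigenvector is (2, 3).
For λ=-3: (A-λI) row 1 is [-8, 4], so an eigenvector is (1, 2).
General solution: c_1e^(-5t)(2,3) + c_2e^(-3t)(1,2).

x(t) = 2c_1e^(-5t) + c_2e^(-3t), z(t) = 3c_1e^(-5t) + 2c_2e^(-3t)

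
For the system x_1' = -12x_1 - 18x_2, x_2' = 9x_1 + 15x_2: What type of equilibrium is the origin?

saddle

A = [[-12,-18],[9,15]]; det(A-λI) = λ^2 - 3λ - 18.
λ = 6, -3: opposite signs.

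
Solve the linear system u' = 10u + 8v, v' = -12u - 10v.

u(t) = 2c_1e^(-2t) - c_2e^(2t), v(t) = -3c_1e^(-2t) + c_2e^(2t)

Coefficient matrix A = [[10, 8], [-12, -10]].
Characteristic polynomial det(A - λI) = λ^2 - 4 = 0.
Eigenvalues λ = -2, 2.
For λ=-2: (A-λI) row 1 is [12, 8], so an eigenvector is (2, -3).
For λ=2: (A-λI) row 1 is [8, 8], so an eigenvector is (-1, 1).
General solution: c_1e^(-2t)(2,-3) + c_2e^(2t)(-1,1).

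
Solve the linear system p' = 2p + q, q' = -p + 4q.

Coefficient matrix A = [[2, 1], [-1, 4]].
Characteristic polynomial det(A - λI) = λ^2 - 6λ + 9 = 0.
Single eigenvalue λ = 3 with algebraic multiplicity 2.
Eigenvector v = (-1,-1); generalized eigenvector w with (A-λI)w=v is (2,1).
General solution: e^(3t)[C_1·v + C_2·(t·v + w)].

p(t) = -C_1e^(3t) - C_2te^(3t) + 2C_2e^(3t), q(t) = -C_1e^(3t) - C_2te^(3t) + C_2e^(3t)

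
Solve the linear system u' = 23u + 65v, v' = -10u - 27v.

u(t) = -2K_1e^(-2t)sin(5t) - 3K_1e^(-2t)cos(5t) - 3K_2e^(-2t)sin(5t) + 2K_2e^(-2t)cos(5t), v(t) = K_1e^(-2t)sin(5t) + K_1e^(-2t)cos(5t) + K_2e^(-2t)sin(5t) - K_2e^(-2t)cos(5t)

Coefficient matrix A = [[23, 65], [-10, -27]].
Characteristic polynomial det(A - λI) = λ^2 + 4λ + 29 = 0.
Eigenvalues λ = -2 ± 5i (complex conjugate pair).
For λ=-2+5i: an eigenvector is (-3,1) - i(-2,1) = (-3 + 2i, 1 - i).
A real fundamental pair from Re and Im of e^((-2+5i)t)v: X_1 = e^(-2t)(cos(5t)·(-3,1) + sin(5t)·(-2,1)), X_2 = e^(-2t)(sin(5t)·(-3,1) - cos(5t)·(-2,1)).
General solution: K_1X_1 + K_2X_2.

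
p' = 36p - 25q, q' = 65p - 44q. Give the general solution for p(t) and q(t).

p(t) = -2K_1e^(-4t)sin(5t) + K_1e^(-4t)cos(5t) + K_2e^(-4t)sin(5t) + 2K_2e^(-4t)cos(5t), q(t) = -3K_1e^(-4t)sin(5t) + 2K_1e^(-4t)cos(5t) + 2K_2e^(-4t)sin(5t) + 3K_2e^(-4t)cos(5t)

Coefficient matrix A = [[36, -25], [65, -44]].
Characteristic polynomial det(A - λI) = λ^2 + 8λ + 41 = 0.
Eigenvalues λ = -4 ± 5i (complex conjugate pair).
For λ=-4+5i: an eigenvector is (1,2) - i(-2,-3) = (1 + 2i, 2 + 3i).
A real fundamental pair from Re and Im of e^((-4+5i)t)v: X_1 = e^(-4t)(cos(5t)·(1,2) + sin(5t)·(-2,-3)), X_2 = e^(-4t)(sin(5t)·(1,2) - cos(5t)·(-2,-3)).
General solution: K_1X_1 + K_2X_2.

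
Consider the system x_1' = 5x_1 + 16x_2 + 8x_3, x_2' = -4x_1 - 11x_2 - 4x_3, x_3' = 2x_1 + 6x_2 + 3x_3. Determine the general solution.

Coefficient matrix A = [[5, 16, 8], [-4, -11, -4], [2, 6, 3]].
det(A - λI) = 0 gives eigenvalues λ = 1, -3, -1.
For λ=1: eigenvector (2,-1,1).
For λ=-3: eigenvector (-3,2,-1).
For λ=-1: eigenvector (4,-2,1).
General solution: K_1e^(t)(2,-1,1) + K_2e^(-3t)(-3,2,-1) + K_3e^(-t)(4,-2,1).

x_1(t) = 2K_1e^(t) - 3K_2e^(-3t) + 4K_3e^(-t), x_2(t) = -K_1e^(t) + 2K_2e^(-3t) - 2K_3e^(-t), x_3(t) = K_1e^(t) - K_2e^(-3t) + K_3e^(-t)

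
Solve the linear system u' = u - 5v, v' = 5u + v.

u(t) = c_1e^(t)sin(5t) - c_2e^(t)cos(5t), v(t) = -c_1e^(t)cos(5t) - c_2e^(t)sin(5t)

Coefficient matrix A = [[1, -5], [5, 1]].
Characteristic polynomial det(A - λI) = λ^2 - 2λ + 26 = 0.
Eigenvalues λ = 1 ± 5i (complex conjugate pair).
For λ=1+5i: an eigenvector is (0,-1) - i(1,0) = (0 - i, -1).
A real fundamental pair from Re and Im of e^((1+5i)t)v: X_1 = e^(t)(cos(5t)·(0,-1) + sin(5t)·(1,0)), X_2 = e^(t)(sin(5t)·(0,-1) - cos(5t)·(1,0)).
General solution: c_1X_1 + c_2X_2.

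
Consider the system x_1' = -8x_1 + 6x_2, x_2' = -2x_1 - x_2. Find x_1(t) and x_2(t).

x_1(t) = 3c_1e^(-4t) + 2c_2e^(-5t), x_2(t) = 2c_1e^(-4t) + c_2e^(-5t)

Coefficient matrix A = [[-8, 6], [-2, -1]].
Characteristic polynomial det(A - λI) = λ^2 + 9λ + 20 = 0.
Eigenvalues λ = -4, -5.
For λ=-4: (A-λI) row 1 is [-4, 6], so an eigenvector is (3, 2).
For λ=-5: (A-λI) row 1 is [-3, 6], so an eigenvector is (2, 1).
General solution: c_1e^(-4t)(3,2) + c_2e^(-5t)(2,1).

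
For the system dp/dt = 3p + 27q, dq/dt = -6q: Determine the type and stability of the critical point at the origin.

A = [[3,27],[0,-6]]; det(A-λI) = λ^2 + 3λ - 18.
λ = -6, 3: opposite signs.

saddle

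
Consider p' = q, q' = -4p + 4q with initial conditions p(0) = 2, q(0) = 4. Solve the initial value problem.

p(t) = 2e^(2t), q(t) = 4e^(2t)

Coefficient matrix A = [[0, 1], [-4, 4]].
Characteristic polynomial det(A - λI) = λ^2 - 4λ + 4 = 0.
Single eigenvalue λ = 2 with algebraic multiplicity 2.
Eigenvector v = (-1,-2); generalized eigenvector w with (A-λI)w=v is (1,1).
General solution: e^(2t)[K_1·v + K_2·(t·v + w)].
Applying p(0)=2, q(0)=4 gives K_1=-2, K_2=0.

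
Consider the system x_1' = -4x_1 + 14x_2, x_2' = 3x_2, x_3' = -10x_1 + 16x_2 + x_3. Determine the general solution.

x_1(t) = c_1e^(-4t) + 2c_2e^(3t), x_2(t) = c_2e^(3t), x_3(t) = 2c_1e^(-4t) - 2c_2e^(3t) + c_3e^(t)

Coefficient matrix A = [[-4, 14, 0], [0, 3, 0], [-10, 16, 1]].
det(A - λI) = 0 gives eigenvalues λ = -4, 3, 1.
For λ=-4: eigenvector (1,0,2).
For λ=3: eigenvector (2,1,-2).
For λ=1: eigenvector (0,0,1).
General solution: c_1e^(-4t)(1,0,2) + c_2e^(3t)(2,1,-2) + c_3e^(t)(0,0,1).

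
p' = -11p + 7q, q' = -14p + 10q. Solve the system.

p(t) = c_1e^(3t) + c_2e^(-4t), q(t) = 2c_1e^(3t) + c_2e^(-4t)

Coefficient matrix A = [[-11, 7], [-14, 10]].
Characteristic polynomial det(A - λI) = λ^2 + λ - 12 = 0.
Eigenvalues λ = 3, -4.
For λ=3: (A-λI) row 1 is [-14, 7], so an eigenvector is (1, 2).
For λ=-4: (A-λI) row 1 is [-7, 7], so an eigenvector is (1, 1).
General solution: c_1e^(3t)(1,2) + c_2e^(-4t)(1,1).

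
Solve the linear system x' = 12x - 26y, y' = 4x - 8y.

x(t) = 2c_1e^(2t)sin(2t) + 3c_1e^(2t)cos(2t) + 3c_2e^(2t)sin(2t) - 2c_2e^(2t)cos(2t), y(t) = c_1e^(2t)sin(2t) + c_1e^(2t)cos(2t) + c_2e^(2t)sin(2t) - c_2e^(2t)cos(2t)

Coefficient matrix A = [[12, -26], [4, -8]].
Characteristic polynomial det(A - λI) = λ^2 - 4λ + 8 = 0.
Eigenvalues λ = 2 ± 2i (complex conjugate pair).
For λ=2+2i: an eigenvector is (3,1) - i(2,1) = (3 - 2i, 1 - i).
A real fundamental pair from Re and Im of e^((2+2i)t)v: X_1 = e^(2t)(cos(2t)·(3,1) + sin(2t)·(2,1)), X_2 = e^(2t)(sin(2t)·(3,1) - cos(2t)·(2,1)).
General solution: c_1X_1 + c_2X_2.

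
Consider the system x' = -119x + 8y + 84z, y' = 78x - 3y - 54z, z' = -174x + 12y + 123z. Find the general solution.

Coefficient matrix A = [[-119, 8, 84], [78, -3, -54], [-174, 12, 123]].
det(A - λI) = 0 gives eigenvalues λ = -3, 1, 3.
For λ=-3: eigenvector (9,-6,13).
For λ=1: eigenvector (-4,3,-6).
For λ=3: eigenvector (2,-1,3).
General solution: C_1e^(-3t)(9,-6,13) + C_2e^(t)(-4,3,-6) + C_3e^(3t)(2,-1,3).

x(t) = 9C_1e^(-3t) - 4C_2e^(t) + 2C_3e^(3t), y(t) = -6C_1e^(-3t) + 3C_2e^(t) - C_3e^(3t), z(t) = 13C_1e^(-3t) - 6C_2e^(t) + 3C_3e^(3t)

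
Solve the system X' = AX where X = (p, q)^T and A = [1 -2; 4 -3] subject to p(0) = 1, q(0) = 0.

p(t) = e^(-t)sin(2t) + e^(-t)cos(2t), q(t) = 2e^(-t)sin(2t)

Coefficient matrix A = [[1, -2], [4, -3]].
Characteristic polynomial det(A - λI) = λ^2 + 2λ + 5 = 0.
Eigenvalues λ = -1 ± 2i (complex conjugate pair).
For λ=-1+2i: an eigenvector is (0,-1) - i(1,1) = (0 - i, -1 - i).
A real fundamental pair from Re and Im of e^((-1+2i)t)v: X_1 = e^(-t)(cos(2t)·(0,-1) + sin(2t)·(1,1)), X_2 = e^(-t)(sin(2t)·(0,-1) - cos(2t)·(1,1)).
General solution: c_1X_1 + c_2X_2.
Applying p(0)=1, q(0)=0 gives c_1=1, c_2=-1.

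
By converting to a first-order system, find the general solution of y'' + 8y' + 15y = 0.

y(t) = K_1e^(-5t) + K_2e^(-3t)

Let x_1 = y, x_2 = y'. Then x_1' = x_2 and x_2' = -15x_1 - 8x_2.
A = [[0,1],[-15,-8]]; det(A-λI) = λ^2 + 8λ + 15.
Eigenvalues λ = -5, -3 with eigenvectors (1,-5), (1,-3).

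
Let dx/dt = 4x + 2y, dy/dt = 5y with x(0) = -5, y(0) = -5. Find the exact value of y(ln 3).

-1215

A = [[4,2],[0,5]]; eigenvalues λ = 5, 4.
Eigenvectors: (2,1) for λ=5, (1,0) for λ=4.
From the initial condition, c_1 = -5, c_2 = 5.
y(ln 3) = (-5)(3^5)(1) + (5)(3^4)(0) = -1215.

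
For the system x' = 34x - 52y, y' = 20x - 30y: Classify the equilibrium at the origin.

unstable spiral

A = [[34,-52],[20,-30]]; det(A-λI) = λ^2 - 4λ + 20.
λ = 2 ± 4i: positive real part.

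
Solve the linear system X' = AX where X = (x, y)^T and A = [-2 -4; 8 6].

Coefficient matrix A = [[-2, -4], [8, 6]].
Characteristic polynomial det(A - λI) = λ^2 - 4λ + 20 = 0.
Eigenvalues λ = 2 ± 4i (complex conjugate pair).
For λ=2+4i: an eigenvector is (0,1) - i(-1,1) = (0 + i, 1 - i).
A real fundamental pair from Re and Im of e^((2+4i)t)v: X_1 = e^(2t)(cos(4t)·(0,1) + sin(4t)·(-1,1)), X_2 = e^(2t)(sin(4t)·(0,1) - cos(4t)·(-1,1)).
General solution: c_1X_1 + c_2X_2.

x(t) = -c_1e^(2t)sin(4t) + c_2e^(2t)cos(4t), y(t) = c_1e^(2t)sin(4t) + c_1e^(2t)cos(4t) + c_2e^(2t)sin(4t) - c_2e^(2t)cos(4t)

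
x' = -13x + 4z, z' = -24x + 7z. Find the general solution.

x(t) = -C_1e^(-5t) + C_2e^(-t), z(t) = -2C_1e^(-5t) + 3C_2e^(-t)

Coefficient matrix A = [[-13, 4], [-24, 7]].
Characteristic polynomial det(A - λI) = λ^2 + 6λ + 5 = 0.
Eigenvalues λ = -5, -1.
For λ=-5: (A-λI) row 1 is [-8, 4], so an eigenvector is (-1, -2).
For λ=-1: (A-λI) row 1 is [-12, 4], so an eigenvector is (1, 3).
General solution: C_1e^(-5t)(-1,-2) + C_2e^(-t)(1,3).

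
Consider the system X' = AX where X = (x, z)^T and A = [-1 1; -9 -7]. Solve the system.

Coefficient matrix A = [[-1, 1], [-9, -7]].
Characteristic polynomial det(A - λI) = λ^2 + 8λ + 16 = 0.
Single eigenvalue λ = -4 with algebraic multiplicity 2.
Eigenvector v = (1,-3); generalized eigenvector w with (A-λI)w=v is (0,1).
General solution: e^(-4t)[c_1·v + c_2·(t·v + w)].

x(t) = c_1e^(-4t) + c_2te^(-4t), z(t) = -3c_1e^(-4t) - 3c_2te^(-4t) + c_2e^(-4t)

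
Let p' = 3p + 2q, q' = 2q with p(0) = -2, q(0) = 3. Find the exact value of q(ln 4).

A = [[3,2],[0,2]]; eigenvalues λ = 3, 2.
Eigenvectors: (-1,0) for λ=3, (2,-1) for λ=2.
From the initial condition, c_1 = -4, c_2 = -3.
q(ln 4) = (-4)(4^3)(0) + (-3)(4^2)(-1) = 48.

48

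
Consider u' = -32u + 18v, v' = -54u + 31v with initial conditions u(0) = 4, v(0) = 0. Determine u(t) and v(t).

u(t) = -12e^(4t) + 16e^(-5t), v(t) = -24e^(4t) + 24e^(-5t)

Coefficient matrix A = [[-32, 18], [-54, 31]].
Characteristic polynomial det(A - λI) = λ^2 + λ - 20 = 0.
Eigenvalues λ = -5, 4.
For λ=-5: (A-λI) row 1 is [-27, 18], so an eigenvector is (-2, -3).
For λ=4: (A-λI) row 1 is [-36, 18], so an eigenvector is (-1, -2).
General solution: K_1e^(-5t)(-2,-3) + K_2e^(4t)(-1,-2).
Applying u(0)=4, v(0)=0 gives K_1=-8, K_2=12.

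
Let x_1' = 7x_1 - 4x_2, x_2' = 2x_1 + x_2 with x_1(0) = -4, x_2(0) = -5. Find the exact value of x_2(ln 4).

640

A = [[7,-4],[2,1]]; eigenvalues λ = 5, 3.
Eigenvectors: (2,1) for λ=5, (-1,-1) for λ=3.
From the initial condition, c_1 = 1, c_2 = 6.
x_2(ln 4) = (1)(4^5)(1) + (6)(4^3)(-1) = 640.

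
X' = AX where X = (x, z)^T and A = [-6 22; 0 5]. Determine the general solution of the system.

x(t) = -2c_1e^(5t) - c_2e^(-6t), z(t) = -c_1e^(5t)

Coefficient matrix A = [[-6, 22], [0, 5]].
Characteristic polynomial det(A - λI) = λ^2 + λ - 30 = 0.
Eigenvalues λ = 5, -6.
For λ=5: (A-λI) row 1 is [-11, 22], so an eigenvector is (-2, -1).
For λ=-6: (A-λI) row 1 is [0, 22], so an eigenvector is (-1, 0).
General solution: c_1e^(5t)(-2,-1) + c_2e^(-6t)(-1,0).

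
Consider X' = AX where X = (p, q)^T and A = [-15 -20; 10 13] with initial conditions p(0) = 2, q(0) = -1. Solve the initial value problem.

Coefficient matrix A = [[-15, -20], [10, 13]].
Characteristic polynomial det(A - λI) = λ^2 + 2λ + 5 = 0.
Eigenvalues λ = -1 ± 2i (complex conjugate pair).
For λ=-1+2i: an eigenvector is (-1,1) - i(-3,2) = (-1 + 3i, 1 - 2i).
A real fundamental pair from Re and Im of e^((-1+2i)t)v: X_1 = e^(-t)(cos(2t)·(-1,1) + sin(2t)·(-3,2)), X_2 = e^(-t)(sin(2t)·(-1,1) - cos(2t)·(-3,2)).
General solution: c_1X_1 + c_2X_2.
Applying p(0)=2, q(0)=-1 gives c_1=1, c_2=1.

p(t) = -4e^(-t)sin(2t) + 2e^(-t)cos(2t), q(t) = 3e^(-t)sin(2t) - e^(-t)cos(2t)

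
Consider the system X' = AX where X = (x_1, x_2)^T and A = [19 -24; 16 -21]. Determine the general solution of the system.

Coefficient matrix A = [[19, -24], [16, -21]].
Characteristic polynomial det(A - λI) = λ^2 + 2λ - 15 = 0.
Eigenvalues λ = 3, -5.
For λ=3: (A-λI) row 1 is [16, -24], so an eigenvector is (-3, -2).
For λ=-5: (A-λI) row 1 is [24, -24], so an eigenvector is (-1, -1).
General solution: K_1e^(3t)(-3,-2) + K_2e^(-5t)(-1,-1).

x_1(t) = -3K_1e^(3t) - K_2e^(-5t), x_2(t) = -2K_1e^(3t) - K_2e^(-5t)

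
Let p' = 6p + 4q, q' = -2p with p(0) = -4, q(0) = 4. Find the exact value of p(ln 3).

A = [[6,4],[-2,0]]; eigenvalues λ = 2, 4.
Eigenvectors: (-1,1) for λ=2, (2,-1) for λ=4.
From the initial condition, c_1 = 4, c_2 = 0.
p(ln 3) = (4)(3^2)(-1) + (0)(3^4)(2) = -36.

-36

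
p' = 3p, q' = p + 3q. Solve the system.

p(t) = C_2e^(3t), q(t) = C_1e^(3t) + C_2te^(3t) - C_2e^(3t)

Coefficient matrix A = [[3, 0], [1, 3]].
Characteristic polynomial det(A - λI) = λ^2 - 6λ + 9 = 0.
Single eigenvalue λ = 3 with algebraic multiplicity 2.
Eigenvector v = (0,1); generalized eigenvector w with (A-λI)w=v is (1,-1).
General solution: e^(3t)[C_1·v + C_2·(t·v + w)].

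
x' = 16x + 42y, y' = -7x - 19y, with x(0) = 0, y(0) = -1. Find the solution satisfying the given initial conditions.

Coefficient matrix A = [[16, 42], [-7, -19]].
Characteristic polynomial det(A - λI) = λ^2 + 3λ - 10 = 0.
Eigenvalues λ = -5, 2.
For λ=-5: (A-λI) row 1 is [21, 42], so an eigenvector is (2, -1).
For λ=2: (A-λI) row 1 is [14, 42], so an eigenvector is (3, -1).
General solution: K_1e^(-5t)(2,-1) + K_2e^(2t)(3,-1).
Applying x(0)=0, y(0)=-1 gives K_1=3, K_2=-2.

x(t) = -6e^(2t) + 6e^(-5t), y(t) = 2e^(2t) - 3e^(-5t)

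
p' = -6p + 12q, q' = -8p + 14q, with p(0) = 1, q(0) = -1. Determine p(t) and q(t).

p(t) = -5e^(6t) + 6e^(2t), q(t) = -5e^(6t) + 4e^(2t)

Coefficient matrix A = [[-6, 12], [-8, 14]].
Characteristic polynomial det(A - λI) = λ^2 - 8λ + 12 = 0.
Eigenvalues λ = 6, 2.
For λ=6: (A-λI) row 1 is [-12, 12], so an eigenvector is (-1, -1).
For λ=2: (A-λI) row 1 is [-8, 12], so an eigenvector is (3, 2).
General solution: c_1e^(6t)(-1,-1) + c_2e^(2t)(3,2).
Applying p(0)=1, q(0)=-1 gives c_1=5, c_2=2.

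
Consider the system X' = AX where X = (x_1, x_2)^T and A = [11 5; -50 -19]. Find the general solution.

Coefficient matrix A = [[11, 5], [-50, -19]].
Characteristic polynomial det(A - λI) = λ^2 + 8λ + 41 = 0.
Eigenvalues λ = -4 ± 5i (complex conjugate pair).
For λ=-4+5i: an eigenvector is (0,-1) - i(-1,3) = (0 + i, -1 - 3i).
A real fundamental pair from Re and Im of e^((-4+5i)t)v: X_1 = e^(-4t)(cos(5t)·(0,-1) + sin(5t)·(-1,3)), X_2 = e^(-4t)(sin(5t)·(0,-1) - cos(5t)·(-1,3)).
General solution: c_1X_1 + c_2X_2.

x_1(t) = -c_1e^(-4t)sin(5t) + c_2e^(-4t)cos(5t), x_2(t) = 3c_1e^(-4t)sin(5t) - c_1e^(-4t)cos(5t) - c_2e^(-4t)sin(5t) - 3c_2e^(-4t)cos(5t)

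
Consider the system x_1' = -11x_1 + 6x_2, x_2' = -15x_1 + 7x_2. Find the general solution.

Coefficient matrix A = [[-11, 6], [-15, 7]].
Characteristic polynomial det(A - λI) = λ^2 + 4λ + 13 = 0.
Eigenvalues λ = -2 ± 3i (complex conjugate pair).
For λ=-2+3i: an eigenvector is (1,1) - i(-1,-2) = (1 + i, 1 + 2i).
A real fundamental pair from Re and Im of e^((-2+3i)t)v: X_1 = e^(-2t)(cos(3t)·(1,1) + sin(3t)·(-1,-2)), X_2 = e^(-2t)(sin(3t)·(1,1) - cos(3t)·(-1,-2)).
General solution: C_1X_1 + C_2X_2.

x_1(t) = -C_1e^(-2t)sin(3t) + C_1e^(-2t)cos(3t) + C_2e^(-2t)sin(3t) + C_2e^(-2t)cos(3t), x_2(t) = -2C_1e^(-2t)sin(3t) + C_1e^(-2t)cos(3t) + C_2e^(-2t)sin(3t) + 2C_2e^(-2t)cos(3t)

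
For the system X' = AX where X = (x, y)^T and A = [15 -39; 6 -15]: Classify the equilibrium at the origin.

center

A = [[15,-39],[6,-15]]; det(A-λI) = λ^2 + 9.
λ = 0 ± 3i: zero real part.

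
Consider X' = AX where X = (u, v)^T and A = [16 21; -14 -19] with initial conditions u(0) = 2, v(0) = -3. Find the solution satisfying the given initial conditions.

Coefficient matrix A = [[16, 21], [-14, -19]].
Characteristic polynomial det(A - λI) = λ^2 + 3λ - 10 = 0.
Eigenvalues λ = 2, -5.
For λ=2: (A-λI) row 1 is [14, 21], so an eigenvector is (3, -2).
For λ=-5: (A-λI) row 1 is [21, 21], so an eigenvector is (1, -1).
General solution: C_1e^(2t)(3,-2) + C_2e^(-5t)(1,-1).
Applying u(0)=2, v(0)=-3 gives C_1=-1, C_2=5.

u(t) = -3e^(2t) + 5e^(-5t), v(t) = 2e^(2t) - 5e^(-5t)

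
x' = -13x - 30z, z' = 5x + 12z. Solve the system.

x(t) = -2c_1e^(2t) + 3c_2e^(-3t), z(t) = c_1e^(2t) - c_2e^(-3t)

Coefficient matrix A = [[-13, -30], [5, 12]].
Characteristic polynomial det(A - λI) = λ^2 + λ - 6 = 0.
Eigenvalues λ = 2, -3.
For λ=2: (A-λI) row 1 is [-15, -30], so an eigenvector is (-2, 1).
For λ=-3: (A-λI) row 1 is [-10, -30], so an eigenvector is (3, -1).
General solution: c_1e^(2t)(-2,1) + c_2e^(-3t)(3,-1).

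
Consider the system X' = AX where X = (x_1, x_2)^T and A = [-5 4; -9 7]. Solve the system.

Coefficient matrix A = [[-5, 4], [-9, 7]].
Characteristic polynomial det(A - λI) = λ^2 - 2λ + 1 = 0.
Single eigenvalue λ = 1 with algebraic multiplicity 2.
Eigenvector v = (2,3); generalized eigenvector w with (A-λI)w=v is (-1,-1).
General solution: e^(t)[c_1·v + c_2·(t·v + w)].

x_1(t) = 2c_1e^(t) + 2c_2te^(t) - c_2e^(t), x_2(t) = 3c_1e^(t) + 3c_2te^(t) - c_2e^(t)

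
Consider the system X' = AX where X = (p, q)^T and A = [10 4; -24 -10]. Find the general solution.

Coefficient matrix A = [[10, 4], [-24, -10]].
Characteristic polynomial det(A - λI) = λ^2 - 4 = 0.
Eigenvalues λ = 2, -2.
For λ=2: (A-λI) row 1 is [8, 4], so an eigenvector is (-1, 2).
For λ=-2: (A-λI) row 1 is [12, 4], so an eigenvector is (-1, 3).
General solution: C_1e^(2t)(-1,2) + C_2e^(-2t)(-1,3).

p(t) = -C_1e^(2t) - C_2e^(-2t), q(t) = 2C_1e^(2t) + 3C_2e^(-2t)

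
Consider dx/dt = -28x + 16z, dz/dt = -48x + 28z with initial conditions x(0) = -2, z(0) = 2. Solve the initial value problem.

x(t) = 10e^(4t) - 12e^(-4t), z(t) = 20e^(4t) - 18e^(-4t)

Coefficient matrix A = [[-28, 16], [-48, 28]].
Characteristic polynomial det(A - λI) = λ^2 - 16 = 0.
Eigenvalues λ = 4, -4.
For λ=4: (A-λI) row 1 is [-32, 16], so an eigenvector is (-1, -2).
For λ=-4: (A-λI) row 1 is [-24, 16], so an eigenvector is (-2, -3).
General solution: K_1e^(4t)(-1,-2) + K_2e^(-4t)(-2,-3).
Applying x(0)=-2, z(0)=2 gives K_1=-10, K_2=6.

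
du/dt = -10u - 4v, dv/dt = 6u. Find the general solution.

Coefficient matrix A = [[-10, -4], [6, 0]].
Characteristic polynomial det(A - λI) = λ^2 + 10λ + 24 = 0.
Eigenvalues λ = -6, -4.
For λ=-6: (A-λI) row 1 is [-4, -4], so an eigenvector is (-1, 1).
For λ=-4: (A-λI) row 1 is [-6, -4], so an eigenvector is (2, -3).
General solution: C_1e^(-6t)(-1,1) + C_2e^(-4t)(2,-3).

u(t) = -C_1e^(-6t) + 2C_2e^(-4t), v(t) = C_1e^(-6t) - 3C_2e^(-4t)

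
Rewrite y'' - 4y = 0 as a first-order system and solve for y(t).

Let x_1 = y, x_2 = y'. Then x_1' = x_2 and x_2' = 4x_1.
A = [[0,1],[4,0]]; det(A-λI) = λ^2 - 4.
Eigenvalues λ = 2, -2 with eigenvectors (1,2), (1,-2).

y(t) = K_1e^(2t) + K_2e^(-2t)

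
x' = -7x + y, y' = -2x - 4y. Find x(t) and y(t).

Coefficient matrix A = [[-7, 1], [-2, -4]].
Characteristic polynomial det(A - λI) = λ^2 + 11λ + 30 = 0.
Eigenvalues λ = -5, -6.
For λ=-5: (A-λI) row 1 is [-2, 1], so an eigenvector is (-1, -2).
For λ=-6: (A-λI) row 1 is [-1, 1], so an eigenvector is (-1, -1).
General solution: c_1e^(-5t)(-1,-2) + c_2e^(-6t)(-1,-1).

x(t) = -c_1e^(-5t) - c_2e^(-6t), y(t) = -2c_1e^(-5t) - c_2e^(-6t)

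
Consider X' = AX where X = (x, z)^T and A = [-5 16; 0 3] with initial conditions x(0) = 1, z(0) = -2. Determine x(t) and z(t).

x(t) = -4e^(3t) + 5e^(-5t), z(t) = -2e^(3t)

Coefficient matrix A = [[-5, 16], [0, 3]].
Characteristic polynomial det(A - λI) = λ^2 + 2λ - 15 = 0.
Eigenvalues λ = -5, 3.
For λ=-5: (A-λI) row 1 is [0, 16], so an eigenvector is (-1, 0).
For λ=3: (A-λI) row 1 is [-8, 16], so an eigenvector is (2, 1).
General solution: K_1e^(-5t)(-1,0) + K_2e^(3t)(2,1).
Applying x(0)=1, z(0)=-2 gives K_1=-5, K_2=-2.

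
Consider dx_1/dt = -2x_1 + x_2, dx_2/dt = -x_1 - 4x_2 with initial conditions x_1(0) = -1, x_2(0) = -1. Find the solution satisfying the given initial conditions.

x_1(t) = -2te^(-3t) - e^(-3t), x_2(t) = 2te^(-3t) - e^(-3t)

Coefficient matrix A = [[-2, 1], [-1, -4]].
Characteristic polynomial det(A - λI) = λ^2 + 6λ + 9 = 0.
Single eigenvalue λ = -3 with algebraic multiplicity 2.
Eigenvector v = (1,-1); generalized eigenvector w with (A-λI)w=v is (0,1).
General solution: e^(-3t)[C_1·v + C_2·(t·v + w)].
Applying x_1(0)=-1, x_2(0)=-1 gives C_1=-1, C_2=-2.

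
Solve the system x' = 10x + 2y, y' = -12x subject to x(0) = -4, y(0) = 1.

Coefficient matrix A = [[10, 2], [-12, 0]].
Characteristic polynomial det(A - λI) = λ^2 - 10λ + 24 = 0.
Eigenvalues λ = 4, 6.
For λ=4: (A-λI) row 1 is [6, 2], so an eigenvector is (-1, 3).
For λ=6: (A-λI) row 1 is [4, 2], so an eigenvector is (-1, 2).
General solution: K_1e^(4t)(-1,3) + K_2e^(6t)(-1,2).
Applying x(0)=-4, y(0)=1 gives K_1=-7, K_2=11.

x(t) = -11e^(6t) + 7e^(4t), y(t) = 22e^(6t) - 21e^(4t)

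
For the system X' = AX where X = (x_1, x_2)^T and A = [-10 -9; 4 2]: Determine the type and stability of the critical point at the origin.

A = [[-10,-9],[4,2]]; det(A-λI) = λ^2 + 8λ + 16.
repeated λ = -4 with a single eigenvector.

stable improper node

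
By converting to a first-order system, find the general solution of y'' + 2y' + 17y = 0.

y(t) = C_1e^(-t)cos(4t) + C_2e^(-t)sin(4t)

Let x_1 = y, x_2 = y'. Then x_1' = x_2 and x_2' = -17x_1 - 2x_2.
A = [[0,1],[-17,-2]]; det(A-λI) = λ^2 + 2λ + 17.
Eigenvalues λ = -1 ± 4i.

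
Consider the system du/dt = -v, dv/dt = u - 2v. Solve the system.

u(t) = K_1e^(-t) + K_2te^(-t) - 2K_2e^(-t), v(t) = K_1e^(-t) + K_2te^(-t) - 3K_2e^(-t)

Coefficient matrix A = [[0, -1], [1, -2]].
Characteristic polynomial det(A - λI) = λ^2 + 2λ + 1 = 0.
Single eigenvalue λ = -1 with algebraic multiplicity 2.
Eigenvector v = (1,1); generalized eigenvector w with (A-λI)w=v is (-2,-3).
General solution: e^(-t)[K_1·v + K_2·(t·v + w)].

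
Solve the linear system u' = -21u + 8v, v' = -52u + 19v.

Coefficient matrix A = [[-21, 8], [-52, 19]].
Characteristic polynomial det(A - λI) = λ^2 + 2λ + 17 = 0.
Eigenvalues λ = -1 ± 4i (complex conjugate pair).
For λ=-1+4i: an eigenvector is (-1,-2) - i(1,3) = (-1 - i, -2 - 3i).
A real fundamental pair from Re and Im of e^((-1+4i)t)v: X_1 = e^(-t)(cos(4t)·(-1,-2) + sin(4t)·(1,3)), X_2 = e^(-t)(sin(4t)·(-1,-2) - cos(4t)·(1,3)).
General solution: C_1X_1 + C_2X_2.

u(t) = C_1e^(-t)sin(4t) - C_1e^(-t)cos(4t) - C_2e^(-t)sin(4t) - C_2e^(-t)cos(4t), v(t) = 3C_1e^(-t)sin(4t) - 2C_1e^(-t)cos(4t) - 2C_2e^(-t)sin(4t) - 3C_2e^(-t)cos(4t)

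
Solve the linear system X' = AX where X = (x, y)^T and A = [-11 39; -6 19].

Coefficient matrix A = [[-11, 39], [-6, 19]].
Characteristic polynomial det(A - λI) = λ^2 - 8λ + 25 = 0.
Eigenvalues λ = 4 ± 3i (complex conjugate pair).
For λ=4+3i: an eigenvector is (-2,-1) - i(-3,-1) = (-2 + 3i, -1 + i).
A real fundamental pair from Re and Im of e^((4+3i)t)v: X_1 = e^(4t)(cos(3t)·(-2,-1) + sin(3t)·(-3,-1)), X_2 = e^(4t)(sin(3t)·(-2,-1) - cos(3t)·(-3,-1)).
General solution: c_1X_1 + c_2X_2.

x(t) = -3c_1e^(4t)sin(3t) - 2c_1e^(4t)cos(3t) - 2c_2e^(4t)sin(3t) + 3c_2e^(4t)cos(3t), y(t) = -c_1e^(4t)sin(3t) - c_1e^(4t)cos(3t) - c_2e^(4t)sin(3t) + c_2e^(4t)cos(3t)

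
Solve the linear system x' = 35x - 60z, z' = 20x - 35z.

Coefficient matrix A = [[35, -60], [20, -35]].
Characteristic polynomial det(A - λI) = λ^2 - 25 = 0.
Eigenvalues λ = 5, -5.
For λ=5: (A-λI) row 1 is [30, -60], so an eigenvector is (2, 1).
For λ=-5: (A-λI) row 1 is [40, -60], so an eigenvector is (-3, -2).
General solution: c_1e^(5t)(2,1) + c_2e^(-5t)(-3,-2).

x(t) = 2c_1e^(5t) - 3c_2e^(-5t), z(t) = c_1e^(5t) - 2c_2e^(-5t)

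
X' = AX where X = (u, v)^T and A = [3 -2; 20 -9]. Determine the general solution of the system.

Coefficient matrix A = [[3, -2], [20, -9]].
Characteristic polynomial det(A - λI) = λ^2 + 6λ + 13 = 0.
Eigenvalues λ = -3 ± 2i (complex conjugate pair).
For λ=-3+2i: an eigenvector is (1,3) - i(0,1) = (1, 3 - i).
A real fundamental pair from Re and Im of e^((-3+2i)t)v: X_1 = e^(-3t)(cos(2t)·(1,3) + sin(2t)·(0,1)), X_2 = e^(-3t)(sin(2t)·(1,3) - cos(2t)·(0,1)).
General solution: C_1X_1 + C_2X_2.

u(t) = C_1e^(-3t)cos(2t) + C_2e^(-3t)sin(2t), v(t) = C_1e^(-3t)sin(2t) + 3C_1e^(-3t)cos(2t) + 3C_2e^(-3t)sin(2t) - C_2e^(-3t)cos(2t)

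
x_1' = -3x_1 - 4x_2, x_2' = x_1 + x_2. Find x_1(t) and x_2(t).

x_1(t) = -2c_1e^(-t) - 2c_2te^(-t) - c_2e^(-t), x_2(t) = c_1e^(-t) + c_2te^(-t) + c_2e^(-t)

Coefficient matrix A = [[-3, -4], [1, 1]].
Characteristic polynomial det(A - λI) = λ^2 + 2λ + 1 = 0.
Single eigenvalue λ = -1 with algebraic multiplicity 2.
Eigenvector v = (-2,1); generalized eigenvector w with (A-λI)w=v is (-1,1).
General solution: e^(-t)[c_1·v + c_2·(t·v + w)].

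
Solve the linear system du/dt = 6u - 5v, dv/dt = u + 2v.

Coefficient matrix A = [[6, -5], [1, 2]].
Characteristic polynomial det(A - λI) = λ^2 - 8λ + 17 = 0.
Eigenvalues λ = 4 ± i (complex conjugate pair).
For λ=4+i: an eigenvector is (1,0) - i(2,1) = (1 - 2i, 0 - i).
A real fundamental pair from Re and Im of e^((4+i)t)v: X_1 = e^(4t)(cos(t)·(1,0) + sin(t)·(2,1)), X_2 = e^(4t)(sin(t)·(1,0) - cos(t)·(2,1)).
General solution: C_1X_1 + C_2X_2.

u(t) = 2C_1e^(4t)sin(t) + C_1e^(4t)cos(t) + C_2e^(4t)sin(t) - 2C_2e^(4t)cos(t), v(t) = C_1e^(4t)sin(t) - C_2e^(4t)cos(t)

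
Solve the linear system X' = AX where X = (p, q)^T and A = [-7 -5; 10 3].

Coefficient matrix A = [[-7, -5], [10, 3]].
Characteristic polynomial det(A - λI) = λ^2 + 4λ + 29 = 0.
Eigenvalues λ = -2 ± 5i (complex conjugate pair).
For λ=-2+5i: an eigenvector is (-1,1) - i(0,-1) = (-1, 1 + i).
A real fundamental pair from Re and Im of e^((-2+5i)t)v: X_1 = e^(-2t)(cos(5t)·(-1,1) + sin(5t)·(0,-1)), X_2 = e^(-2t)(sin(5t)·(-1,1) - cos(5t)·(0,-1)).
General solution: C_1X_1 + C_2X_2.

p(t) = -C_1e^(-2t)cos(5t) - C_2e^(-2t)sin(5t), q(t) = -C_1e^(-2t)sin(5t) + C_1e^(-2t)cos(5t) + C_2e^(-2t)sin(5t) + C_2e^(-2t)cos(5t)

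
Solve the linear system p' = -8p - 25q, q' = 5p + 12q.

Coefficient matrix A = [[-8, -25], [5, 12]].
Characteristic polynomial det(A - λI) = λ^2 - 4λ + 29 = 0.
Eigenvalues λ = 2 ± 5i (complex conjugate pair).
For λ=2+5i: an eigenvector is (1,0) - i(-2,1) = (1 + 2i, 0 - i).
A real fundamental pair from Re and Im of e^((2+5i)t)v: X_1 = e^(2t)(cos(5t)·(1,0) + sin(5t)·(-2,1)), X_2 = e^(2t)(sin(5t)·(1,0) - cos(5t)·(-2,1)).
General solution: K_1X_1 + K_2X_2.

p(t) = -2K_1e^(2t)sin(5t) + K_1e^(2t)cos(5t) + K_2e^(2t)sin(5t) + 2K_2e^(2t)cos(5t), q(t) = K_1e^(2t)sin(5t) - K_2e^(2t)cos(5t)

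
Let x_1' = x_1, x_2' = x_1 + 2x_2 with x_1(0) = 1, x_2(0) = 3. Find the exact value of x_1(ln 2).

A = [[1,0],[1,2]]; eigenvalues λ = 1, 2.
Eigenvectors: (1,-1) for λ=1, (0,-1) for λ=2.
From the initial condition, c_1 = 1, c_2 = -4.
x_1(ln 2) = (1)(2^1)(1) + (-4)(2^2)(0) = 2.

2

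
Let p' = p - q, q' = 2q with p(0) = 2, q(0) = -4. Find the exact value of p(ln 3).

30

A = [[1,-1],[0,2]]; eigenvalues λ = 1, 2.
Eigenvectors: (-1,0) for λ=1, (1,-1) for λ=2.
From the initial condition, c_1 = 2, c_2 = 4.
p(ln 3) = (2)(3^1)(-1) + (4)(3^2)(1) = 30.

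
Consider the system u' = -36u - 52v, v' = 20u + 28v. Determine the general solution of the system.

u(t) = -3C_1e^(-4t)sin(4t) + 2C_1e^(-4t)cos(4t) + 2C_2e^(-4t)sin(4t) + 3C_2e^(-4t)cos(4t), v(t) = 2C_1e^(-4t)sin(4t) - C_1e^(-4t)cos(4t) - C_2e^(-4t)sin(4t) - 2C_2e^(-4t)cos(4t)

Coefficient matrix A = [[-36, -52], [20, 28]].
Characteristic polynomial det(A - λI) = λ^2 + 8λ + 32 = 0.
Eigenvalues λ = -4 ± 4i (complex conjugate pair).
For λ=-4+4i: an eigenvector is (2,-1) - i(-3,2) = (2 + 3i, -1 - 2i).
A real fundamental pair from Re and Im of e^((-4+4i)t)v: X_1 = e^(-4t)(cos(4t)·(2,-1) + sin(4t)·(-3,2)), X_2 = e^(-4t)(sin(4t)·(2,-1) - cos(4t)·(-3,2)).
General solution: C_1X_1 + C_2X_2.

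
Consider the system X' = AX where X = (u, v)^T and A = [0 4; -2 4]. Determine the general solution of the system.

Coefficient matrix A = [[0, 4], [-2, 4]].
Characteristic polynomial det(A - λI) = λ^2 - 4λ + 8 = 0.
Eigenvalues λ = 2 ± 2i (complex conjugate pair).
For λ=2+2i: an eigenvector is (-1,0) - i(1,1) = (-1 - i, 0 - i).
A real fundamental pair from Re and Im of e^((2+2i)t)v: X_1 = e^(2t)(cos(2t)·(-1,0) + sin(2t)·(1,1)), X_2 = e^(2t)(sin(2t)·(-1,0) - cos(2t)·(1,1)).
General solution: C_1X_1 + C_2X_2.

u(t) = C_1e^(2t)sin(2t) - C_1e^(2t)cos(2t) - C_2e^(2t)sin(2t) - C_2e^(2t)cos(2t), v(t) = C_1e^(2t)sin(2t) - C_2e^(2t)cos(2t)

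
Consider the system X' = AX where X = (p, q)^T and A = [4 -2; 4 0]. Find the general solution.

p(t) = -c_1e^(2t)sin(2t) + c_2e^(2t)cos(2t), q(t) = -c_1e^(2t)sin(2t) + c_1e^(2t)cos(2t) + c_2e^(2t)sin(2t) + c_2e^(2t)cos(2t)

Coefficient matrix A = [[4, -2], [4, 0]].
Characteristic polynomial det(A - λI) = λ^2 - 4λ + 8 = 0.
Eigenvalues λ = 2 ± 2i (complex conjugate pair).
For λ=2+2i: an eigenvector is (0,1) - i(-1,-1) = (0 + i, 1 + i).
A real fundamental pair from Re and Im of e^((2+2i)t)v: X_1 = e^(2t)(cos(2t)·(0,1) + sin(2t)·(-1,-1)), X_2 = e^(2t)(sin(2t)·(0,1) - cos(2t)·(-1,-1)).
General solution: c_1X_1 + c_2X_2.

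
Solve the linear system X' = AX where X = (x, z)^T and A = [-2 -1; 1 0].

Coefficient matrix A = [[-2, -1], [1, 0]].
Characteristic polynomial det(A - λI) = λ^2 + 2λ + 1 = 0.
Single eigenvalue λ = -1 with algebraic multiplicity 2.
Eigenvector v = (-1,1); generalized eigenvector w with (A-λI)w=v is (-1,2).
General solution: e^(-t)[K_1·v + K_2·(t·v + w)].

x(t) = -K_1e^(-t) - K_2te^(-t) - K_2e^(-t), z(t) = K_1e^(-t) + K_2te^(-t) + 2K_2e^(-t)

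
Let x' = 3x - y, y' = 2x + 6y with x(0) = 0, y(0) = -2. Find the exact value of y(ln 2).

-96

A = [[3,-1],[2,6]]; eigenvalues λ = 5, 4.
Eigenvectors: (1,-2) for λ=5, (-1,1) for λ=4.
From the initial condition, c_1 = 2, c_2 = 2.
y(ln 2) = (2)(2^5)(-2) + (2)(2^4)(1) = -96.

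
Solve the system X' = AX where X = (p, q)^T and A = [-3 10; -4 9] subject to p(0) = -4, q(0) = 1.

p(t) = 17e^(3t)sin(2t) - 4e^(3t)cos(2t), q(t) = 11e^(3t)sin(2t) + e^(3t)cos(2t)

Coefficient matrix A = [[-3, 10], [-4, 9]].
Characteristic polynomial det(A - λI) = λ^2 - 6λ + 13 = 0.
Eigenvalues λ = 3 ± 2i (complex conjugate pair).
For λ=3+2i: an eigenvector is (2,1) - i(-1,-1) = (2 + i, 1 + i).
A real fundamental pair from Re and Im of e^((3+2i)t)v: X_1 = e^(3t)(cos(2t)·(2,1) + sin(2t)·(-1,-1)), X_2 = e^(3t)(sin(2t)·(2,1) - cos(2t)·(-1,-1)).
General solution: K_1X_1 + K_2X_2.
Applying p(0)=-4, q(0)=1 gives K_1=-5, K_2=6.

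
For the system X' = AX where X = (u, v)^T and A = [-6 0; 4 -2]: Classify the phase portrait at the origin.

stable node

A = [[-6,0],[4,-2]]; det(A-λI) = λ^2 + 8λ + 12.
λ = -6, -2: both negative.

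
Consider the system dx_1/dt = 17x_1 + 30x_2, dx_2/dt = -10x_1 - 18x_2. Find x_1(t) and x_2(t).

Coefficient matrix A = [[17, 30], [-10, -18]].
Characteristic polynomial det(A - λI) = λ^2 + λ - 6 = 0.
Eigenvalues λ = 2, -3.
For λ=2: (A-λI) row 1 is [15, 30], so an eigenvector is (-2, 1).
For λ=-3: (A-λI) row 1 is [20, 30], so an eigenvector is (3, -2).
General solution: c_1e^(2t)(-2,1) + c_2e^(-3t)(3,-2).

x_1(t) = -2c_1e^(2t) + 3c_2e^(-3t), x_2(t) = c_1e^(2t) - 2c_2e^(-3t)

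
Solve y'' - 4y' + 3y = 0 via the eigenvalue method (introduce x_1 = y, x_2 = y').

y(t) = C_1e^(3t) + C_2e^(t)

Let x_1 = y, x_2 = y'. Then x_1' = x_2 and x_2' = -3x_1 + 4x_2.
A = [[0,1],[-3,4]]; det(A-λI) = λ^2 - 4λ + 3.
Eigenvalues λ = 3, 1 with eigenvectors (1,3), (1,1).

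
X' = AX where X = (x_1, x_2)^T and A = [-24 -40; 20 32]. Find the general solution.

Coefficient matrix A = [[-24, -40], [20, 32]].
Characteristic polynomial det(A - λI) = λ^2 - 8λ + 32 = 0.
Eigenvalues λ = 4 ± 4i (complex conjugate pair).
For λ=4+4i: an eigenvector is (-3,2) - i(1,-1) = (-3 - i, 2 + i).
A real fundamental pair from Re and Im of e^((4+4i)t)v: X_1 = e^(4t)(cos(4t)·(-3,2) + sin(4t)·(1,-1)), X_2 = e^(4t)(sin(4t)·(-3,2) - cos(4t)·(1,-1)).
General solution: C_1X_1 + C_2X_2.

x_1(t) = C_1e^(4t)sin(4t) - 3C_1e^(4t)cos(4t) - 3C_2e^(4t)sin(4t) - C_2e^(4t)cos(4t), x_2(t) = -C_1e^(4t)sin(4t) + 2C_1e^(4t)cos(4t) + 2C_2e^(4t)sin(4t) + C_2e^(4t)cos(4t)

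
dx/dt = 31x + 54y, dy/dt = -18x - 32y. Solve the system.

x(t) = 3c_1e^(-5t) - 2c_2e^(4t), y(t) = -2c_1e^(-5t) + c_2e^(4t)

Coefficient matrix A = [[31, 54], [-18, -32]].
Characteristic polynomial det(A - λI) = λ^2 + λ - 20 = 0.
Eigenvalues λ = -5, 4.
For λ=-5: (A-λI) row 1 is [36, 54], so an eigenvector is (3, -2).
For λ=4: (A-λI) row 1 is [27, 54], so an eigenvector is (-2, 1).
General solution: c_1e^(-5t)(3,-2) + c_2e^(4t)(-2,1).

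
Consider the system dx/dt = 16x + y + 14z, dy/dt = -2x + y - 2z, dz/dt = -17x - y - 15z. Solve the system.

x(t) = K_1e^(2t) - K_2e^(t) - 5K_3e^(-t), y(t) = K_2e^(t) + K_3e^(-t), z(t) = -K_1e^(2t) + K_2e^(t) + 6K_3e^(-t)

Coefficient matrix A = [[16, 1, 14], [-2, 1, -2], [-17, -1, -15]].
det(A - λI) = 0 gives eigenvalues λ = 2, 1, -1.
For λ=2: eigenvector (1,0,-1).
For λ=1: eigenvector (-1,1,1).
For λ=-1: eigenvector (-5,1,6).
General solution: K_1e^(2t)(1,0,-1) + K_2e^(t)(-1,1,1) + K_3e^(-t)(-5,1,6).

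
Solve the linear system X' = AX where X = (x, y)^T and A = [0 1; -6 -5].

Coefficient matrix A = [[0, 1], [-6, -5]].
Characteristic polynomial det(A - λI) = λ^2 + 5λ + 6 = 0.
Eigenvalues λ = -2, -3.
For λ=-2: (A-λI) row 1 is [2, 1], so an eigenvector is (-1, 2).
For λ=-3: (A-λI) row 1 is [3, 1], so an eigenvector is (1, -3).
General solution: K_1e^(-2t)(-1,2) + K_2e^(-3t)(1,-3).

x(t) = -K_1e^(-2t) + K_2e^(-3t), y(t) = 2K_1e^(-2t) - 3K_2e^(-3t)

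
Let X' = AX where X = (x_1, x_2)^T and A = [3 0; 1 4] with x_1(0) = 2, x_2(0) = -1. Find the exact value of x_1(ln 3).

54

A = [[3,0],[1,4]]; eigenvalues λ = 3, 4.
Eigenvectors: (-1,1) for λ=3, (0,-1) for λ=4.
From the initial condition, c_1 = -2, c_2 = -1.
x_1(ln 3) = (-2)(3^3)(-1) + (-1)(3^4)(0) = 54.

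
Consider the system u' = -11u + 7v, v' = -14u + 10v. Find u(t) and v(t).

u(t) = K_1e^(3t) + K_2e^(-4t), v(t) = 2K_1e^(3t) + K_2e^(-4t)

Coefficient matrix A = [[-11, 7], [-14, 10]].
Characteristic polynomial det(A - λI) = λ^2 + λ - 12 = 0.
Eigenvalues λ = 3, -4.
For λ=3: (A-λI) row 1 is [-14, 7], so an eigenvector is (1, 2).
For λ=-4: (A-λI) row 1 is [-7, 7], so an eigenvector is (1, 1).
General solution: K_1e^(3t)(1,2) + K_2e^(-4t)(1,1).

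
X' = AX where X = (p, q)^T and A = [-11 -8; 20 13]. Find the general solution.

p(t) = -C_1e^(t)sin(4t) + C_1e^(t)cos(4t) + C_2e^(t)sin(4t) + C_2e^(t)cos(4t), q(t) = 2C_1e^(t)sin(4t) - C_1e^(t)cos(4t) - C_2e^(t)sin(4t) - 2C_2e^(t)cos(4t)

Coefficient matrix A = [[-11, -8], [20, 13]].
Characteristic polynomial det(A - λI) = λ^2 - 2λ + 17 = 0.
Eigenvalues λ = 1 ± 4i (complex conjugate pair).
For λ=1+4i: an eigenvector is (1,-1) - i(-1,2) = (1 + i, -1 - 2i).
A real fundamental pair from Re and Im of e^((1+4i)t)v: X_1 = e^(t)(cos(4t)·(1,-1) + sin(4t)·(-1,2)), X_2 = e^(t)(sin(4t)·(1,-1) - cos(4t)·(-1,2)).
General solution: C_1X_1 + C_2X_2.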